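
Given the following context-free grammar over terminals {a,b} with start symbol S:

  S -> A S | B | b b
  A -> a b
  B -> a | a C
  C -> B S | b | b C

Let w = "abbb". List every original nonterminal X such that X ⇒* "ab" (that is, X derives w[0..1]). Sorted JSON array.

CNF form of G:
  S -> A S | T0 C | T1 T1 | a
  A -> T0 T1
  B -> T0 C | a
  C -> B S | T1 C | b
  T0 -> a
  T1 -> b

CYK fill — only the sub-triangle for w[0..1]:
  cell(0,0) a: {B,S,T0}  orig:{B,S}
  cell(1,1) b: {C,T1}  orig:{C}
  cell(0,1) ab: {A,B,S}

Original NTs in T[0,1] deriving "ab": ["A", "B", "S"]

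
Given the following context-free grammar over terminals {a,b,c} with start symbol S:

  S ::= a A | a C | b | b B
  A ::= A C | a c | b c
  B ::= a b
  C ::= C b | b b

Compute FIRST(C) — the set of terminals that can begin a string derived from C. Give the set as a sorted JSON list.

FIRST sets, iterate to fixpoint:
round 1:
  A via A→a c: +{a}
  A via A→b c: +{b}
  B via B→a b: +{a}
  C via C→b b: +{b}
  S via S→a A: +{a}
  S via S→b: +{b}
  S: {a,b}  A: {a,b}  B: {a}  C: {b}
round 2: (no change)
  S: {a,b}  A: {a,b}  B: {a}  C: {b}

FIRST(C) = ["b"]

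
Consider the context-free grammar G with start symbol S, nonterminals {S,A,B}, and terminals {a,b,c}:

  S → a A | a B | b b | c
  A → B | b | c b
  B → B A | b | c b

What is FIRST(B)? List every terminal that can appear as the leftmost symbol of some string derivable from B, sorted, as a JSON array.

FIRST sets, iterate to fixpoint:
round 1:
  A via A→b: +{b}
  A via A→c b: +{c}
  B via B→b: +{b}
  B via B→c b: +{c}
  S via S→a A: +{a}
  S via S→b b: +{b}
  S via S→c: +{c}
  FIRST(S)={a,b,c}  FIRST(A)={b,c}  FIRST(B)={b,c}
round 2: — fixpoint
  FIRST(S)={a,b,c}  FIRST(A)={b,c}  FIRST(B)={b,c}

FIRST(B) = ["b", "c"]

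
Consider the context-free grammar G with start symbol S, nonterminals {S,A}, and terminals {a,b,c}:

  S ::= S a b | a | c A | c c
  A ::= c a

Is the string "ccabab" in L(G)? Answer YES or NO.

Convert to CNF:
  S -> S X3 | T0 A | T0 T0 | a
  A -> T0 T1
  T0 -> c
  T1 -> a
  T2 -> b
  X3 -> T1 T2

Fill CYK table bottom-up:
  T[0,0] 'c' = {T0}  orig:{}
  T[1,1] 'c' = {T0}  orig:{}
  T[2,2] 'a' = {S,T1}  orig:{S}
  T[3,3] 'b' = {T2}  orig:{}
  T[4,4] 'a' = {S,T1}  orig:{S}
  T[5,5] 'b' = {T2}  orig:{}
  T[0,1] 'cc' = {S}
  T[1,2] 'ca' = {A}
  T[2,3] 'ab' = {X3}  orig:{}
  T[3,4] 'ba' = ∅
  T[4,5] 'ab' = {X3}  orig:{}
  T[0,2] 'cca' = {S}
  T[1,3] 'cab' = ∅
  T[2,4] 'aba' = ∅
  T[3,5] 'bab' = ∅
  T[0,3] 'ccab' = {S}
  T[1,4] 'caba' = ∅
  T[2,5] 'abab' = ∅
  T[0,4] 'ccaba' = ∅
  T[1,5] 'cabab' = ∅
  T[0,5] 'ccabab' = {S}

S ∈ T[0,5] ⇒ YES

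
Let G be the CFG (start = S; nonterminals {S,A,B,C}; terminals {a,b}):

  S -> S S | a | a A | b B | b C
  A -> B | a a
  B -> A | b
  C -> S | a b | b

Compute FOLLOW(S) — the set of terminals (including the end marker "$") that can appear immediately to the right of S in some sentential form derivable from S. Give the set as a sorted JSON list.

Compute FIRST by fixpoint:
[1]
  A via A→a a: +{a}
  B via B→A: +{a}
  B via B→b: +{b}
  C via C→a b: +{a}
  C via C→b: +{b}
  S via S→a: +{a}
  S via S→b B: +{b}
  FIRST(S)={a,b}  FIRST(A)={a}  FIRST(B)={a,b}  FIRST(C)={a,b}
[2]
  A via A→B: +{b}
  FIRST(S)={a,b}  FIRST(A)={a,b}  FIRST(B)={a,b}  FIRST(C)={a,b}
[3] (no change)
  FIRST(S)={a,b}  FIRST(A)={a,b}  FIRST(B)={a,b}  FIRST(C)={a,b}

Compute FOLLOW by fixpoint:
seed FOLLOW(S) with $
pass 1:
  S→S S: FOLLOW(S) ⊇ FIRST(S) = {a,b}; new: +{a,b}
  S→a A: FOLLOW(A) ⊇ FOLLOW(S) ⊇ {$,a,b}; new: +{$,a,b}
  S→b B: FOLLOW(B) ⊇ FOLLOW(S) ⊇ {$,a,b}; new: +{$,a,b}
  S→b C: FOLLOW(C) ⊇ FOLLOW(S) ⊇ {$,a,b}; new: +{$,a,b}
  FOLLOW(S)={$,a,b}  FOLLOW(A)={$,a,b}  FOLLOW(B)={$,a,b}  FOLLOW(C)={$,a,b}
pass 2: — fixpoint
  FOLLOW(S)={$,a,b}  FOLLOW(A)={$,a,b}  FOLLOW(B)={$,a,b}  FOLLOW(C)={$,a,b}

FOLLOW(S) = ["$", "a", "b"]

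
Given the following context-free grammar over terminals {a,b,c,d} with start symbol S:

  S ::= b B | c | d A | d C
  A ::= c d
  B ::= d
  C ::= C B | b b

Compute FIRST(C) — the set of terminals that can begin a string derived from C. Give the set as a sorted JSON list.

FIRST iteration:
[1]
  A via A→c d: +{c}
  B via B→d: +{d}
  C via C→b b: +{b}
  S via S→b B: +{b}
  S via S→c: +{c}
  S via S→d A: +{d}
  S: {b,c,d}  A: {c}  B: {d}  C: {b}
[2] — fixpoint
  S: {b,c,d}  A: {c}  B: {d}  C: {b}

FIRST(C) = ["b"]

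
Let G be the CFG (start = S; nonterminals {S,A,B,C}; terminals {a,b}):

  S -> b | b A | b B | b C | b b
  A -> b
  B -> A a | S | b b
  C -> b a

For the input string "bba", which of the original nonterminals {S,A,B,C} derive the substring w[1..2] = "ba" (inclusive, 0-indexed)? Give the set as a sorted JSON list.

Convert to CNF:
  S -> T1 A | T1 B | T1 C | T1 T1 | b
  A -> b
  B -> A T0 | T1 A | T1 B | T1 C | T1 T1 | b
  C -> T1 T0
  T0 -> a
  T1 -> b

CYK table (by increasing span), restricted to cells inside w[1..2]:
  cell(1,1) b: {A,B,S,T1}  orig:{A,B,S}
  cell(2,2) a: {T0}  orig:{}
  cell(1,2) ba: {B,C}

Original NTs in T[1,2] deriving "ba": ["B", "C"]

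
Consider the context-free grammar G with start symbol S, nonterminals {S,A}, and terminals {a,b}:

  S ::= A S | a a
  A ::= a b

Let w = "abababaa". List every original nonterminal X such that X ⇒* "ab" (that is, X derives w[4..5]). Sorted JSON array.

Convert to CNF:
  S -> A S | T0 T0
  A -> T0 T1
  T0 -> a
  T1 -> b

CYK fill — only the sub-triangle for w[4..5]:
  [4..4]={T0}  "a"  orig:{}
  [5..5]={T1}  "b"  orig:{}
  [4..5]={A}  "ab"

Original NTs in T[4,5] deriving "ab": ["A"]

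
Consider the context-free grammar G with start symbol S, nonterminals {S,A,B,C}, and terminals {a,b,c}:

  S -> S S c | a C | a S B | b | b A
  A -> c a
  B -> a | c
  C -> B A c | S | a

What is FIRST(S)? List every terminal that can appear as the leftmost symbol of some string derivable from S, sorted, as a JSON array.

FIRST iteration:
round 1:
  A via A→c a: +{c}
  B via B→a: +{a}
  B via B→c: +{c}
  C via C→B A c: +{a,c}
  S via S→a C: +{a}
  S via S→b: +{b}
  S: {a,b}  A: {c}  B: {a,c}  C: {a,c}
round 2:
  C via C→S: +{b}
  S: {a,b}  A: {c}  B: {a,c}  C: {a,b,c}
round 3: done
  S: {a,b}  A: {c}  B: {a,c}  C: {a,b,c}

FIRST(S) = ["a", "b"]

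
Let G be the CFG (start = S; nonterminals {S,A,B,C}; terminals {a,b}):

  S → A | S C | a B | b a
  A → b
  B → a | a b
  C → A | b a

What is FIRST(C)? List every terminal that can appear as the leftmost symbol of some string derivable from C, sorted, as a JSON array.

FIRST iteration:
[1]
  A via A→b: +{b}
  B via B→a: +{a}
  C via C→A: +{b}
  S via S→A: +{b}
  S via S→a B: +{a}
  FIRST(S)={a,b}  FIRST(A)={b}  FIRST(B)={a}  FIRST(C)={b}
[2] (stable)
  FIRST(S)={a,b}  FIRST(A)={b}  FIRST(B)={a}  FIRST(C)={b}

FIRST(C) = ["b"]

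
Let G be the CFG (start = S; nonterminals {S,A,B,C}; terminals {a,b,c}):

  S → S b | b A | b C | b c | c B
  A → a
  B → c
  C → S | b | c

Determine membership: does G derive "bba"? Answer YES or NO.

CNF form of G:
  S -> S T0 | T0 A | T0 C | T0 T1 | T1 B
  A -> a
  B -> c
  C -> S T0 | T0 A | T0 C | T0 T1 | T1 B | b | c
  T0 -> b
  T1 -> c

CYK table (by increasing span):
  cell(0,0) b: {C,T0}  orig:{C}
  cell(1,1) b: {C,T0}  orig:{C}
  cell(2,2) a: {A}
  cell(0,1) bb: {C,S}
  cell(1,2) ba: {C,S}
  cell(0,2) bba: {C,S}

S ∈ T[0,2] ⇒ YES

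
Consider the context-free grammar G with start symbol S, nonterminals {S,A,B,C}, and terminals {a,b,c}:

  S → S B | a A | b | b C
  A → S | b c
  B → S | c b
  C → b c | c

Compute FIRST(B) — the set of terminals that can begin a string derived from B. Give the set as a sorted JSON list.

Compute FIRST by fixpoint:
round 1:
  A via A→b c: +{b}
  B via B→c b: +{c}
  C via C→b c: +{b}
  C via C→c: +{c}
  S via S→a A: +{a}
  S via S→b: +{b}
  FIRST(S)={a,b}  FIRST(A)={b}  FIRST(B)={c}  FIRST(C)={b,c}
round 2:
  A via A→S: +{a}
  B via B→S: +{a,b}
  FIRST(S)={a,b}  FIRST(A)={a,b}  FIRST(B)={a,b,c}  FIRST(C)={b,c}
round 3: (stable)
  FIRST(S)={a,b}  FIRST(A)={a,b}  FIRST(B)={a,b,c}  FIRST(C)={b,c}

FIRST(B) = ["a", "b", "c"]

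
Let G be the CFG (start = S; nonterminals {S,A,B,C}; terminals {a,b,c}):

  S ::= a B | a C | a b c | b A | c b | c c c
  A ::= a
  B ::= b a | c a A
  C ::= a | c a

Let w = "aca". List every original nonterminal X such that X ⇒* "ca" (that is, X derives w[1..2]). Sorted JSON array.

Convert to CNF:
  S -> T0 A | T1 B | T1 C | T1 X4 | T2 T0 | T2 X5
  A -> a
  B -> T0 T1 | T2 X3
  C -> T2 T1 | a
  T0 -> b
  T1 -> a
  T2 -> c
  X3 -> T1 A
  X4 -> T0 T2
  X5 -> T2 T2

CYK fill (cells [i..j] with 1 ≤ i ≤ j ≤ 2 only):
  [1..1]={T2}  "c"  orig:{}
  [2..2]={A,C,T1}  "a"  orig:{A,C}
  [1..2]={C}  "ca"

Original NTs in T[1,2] deriving "ca": ["C"]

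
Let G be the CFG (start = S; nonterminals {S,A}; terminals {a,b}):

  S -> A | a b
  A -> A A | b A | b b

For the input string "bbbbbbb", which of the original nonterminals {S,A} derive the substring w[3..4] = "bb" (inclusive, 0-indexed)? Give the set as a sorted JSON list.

Convert to CNF:
  S -> A A | T0 A | T0 T0 | T1 T0
  A -> A A | T0 A | T0 T0
  T0 -> b
  T1 -> a

CYK table (by increasing span) — only the sub-triangle for w[3..4]:
  cell(3,3) b: {T0}  orig:{}
  cell(4,4) b: {T0}  orig:{}
  cell(3,4) bb: {A,S}

Original NTs in T[3,4] deriving "bb": ["A", "S"]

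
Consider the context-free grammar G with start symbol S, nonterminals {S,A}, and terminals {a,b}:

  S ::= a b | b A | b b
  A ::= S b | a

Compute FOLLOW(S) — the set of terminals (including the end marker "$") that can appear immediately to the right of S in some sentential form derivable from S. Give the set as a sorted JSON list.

FIRST iteration:
iter 1:
  A via A→a: +{a}
  S via S→a b: +{a}
  S via S→b A: +{b}
  FIRST(S)={a,b}  FIRST(A)={a}
iter 2:
  A via A→S b: +{b}
  FIRST(S)={a,b}  FIRST(A)={a,b}
iter 3: — fixpoint
  FIRST(S)={a,b}  FIRST(A)={a,b}

FOLLOW iteration:
initialize: $ ∈ FOLLOW(S)
iter 1:
  A→S b: FOLLOW(S) ⊇ FIRST(b) = {b}; new: +{b}
  S→b A: FOLLOW(A) ⊇ FOLLOW(S) ⊇ {$,b}; new: +{$,b}
  FOLLOW[S]={$,b}  FOLLOW[A]={$,b}
iter 2: (no change)
  FOLLOW[S]={$,b}  FOLLOW[A]={$,b}

FOLLOW(S) = ["$", "b"]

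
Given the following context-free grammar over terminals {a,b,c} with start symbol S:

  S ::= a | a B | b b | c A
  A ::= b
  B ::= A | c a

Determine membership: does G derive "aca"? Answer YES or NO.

Convert to CNF:
  S -> T0 A | T1 B | T2 T2 | a
  A -> b
  B -> T0 T1 | b
  T0 -> c
  T1 -> a
  T2 -> b

CYK table (by increasing span):
  cell(0,0) a: {S,T1}  orig:{S}
  cell(1,1) c: {T0}  orig:{}
  cell(2,2) a: {S,T1}  orig:{S}
  cell(0,1) ac: ∅
  cell(1,2) ca: {B}
  cell(0,2) aca: {S}

S ∈ T[0,2] ⇒ YES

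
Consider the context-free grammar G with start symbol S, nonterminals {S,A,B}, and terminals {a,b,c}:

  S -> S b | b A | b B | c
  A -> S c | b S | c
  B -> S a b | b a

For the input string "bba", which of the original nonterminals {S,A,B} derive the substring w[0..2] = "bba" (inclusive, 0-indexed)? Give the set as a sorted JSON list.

Convert to CNF:
  S -> S T1 | T1 A | T1 B | c
  A -> S T0 | T1 S | c
  B -> S X3 | T1 T2
  T0 -> c
  T1 -> b
  T2 -> a
  X3 -> T2 T1

CYK fill (cells [i..j] with 0 ≤ i ≤ j ≤ 2 only):
  cell(0,0) b: {T1}  orig:{}
  cell(1,1) b: {T1}  orig:{}
  cell(2,2) a: {T2}  orig:{}
  cell(0,1) bb: ∅
  cell(1,2) ba: {B}
  cell(0,2) bba: {S}

Original NTs in T[0,2] deriving "bba": ["S"]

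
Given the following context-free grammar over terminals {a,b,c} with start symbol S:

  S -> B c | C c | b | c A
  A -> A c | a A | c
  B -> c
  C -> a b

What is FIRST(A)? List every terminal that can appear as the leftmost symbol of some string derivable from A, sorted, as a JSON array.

FIRST sets, iterate to fixpoint:
round 1:
  A via A→a A: +{a}
  A via A→c: +{c}
  B via B→c: +{c}
  C via C→a b: +{a}
  S via S→B c: +{c}
  S via S→C c: +{a}
  S via S→b: +{b}
  FIRST(S)={a,b,c}  FIRST(A)={a,c}  FIRST(B)={c}  FIRST(C)={a}
round 2: (no change)
  FIRST(S)={a,b,c}  FIRST(A)={a,c}  FIRST(B)={c}  FIRST(C)={a}

FIRST(A) = ["a", "c"]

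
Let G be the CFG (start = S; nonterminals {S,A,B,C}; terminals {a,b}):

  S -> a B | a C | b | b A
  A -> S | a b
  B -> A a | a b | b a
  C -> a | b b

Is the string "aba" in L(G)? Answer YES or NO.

CNF form of G:
  S -> T0 B | T0 C | T1 A | b
  A -> T0 B | T0 C | T0 T1 | T1 A | b
  B -> A T0 | T0 T1 | T1 T0
  C -> T1 T1 | a
  T0 -> a
  T1 -> b

CYK table (by increasing span):
  cell(0,0) a: {C,T0}  orig:{C}
  cell(1,1) b: {A,S,T1}  orig:{A,S}
  cell(2,2) a: {C,T0}  orig:{C}
  cell(0,1) ab: {A,B}
  cell(1,2) ba: {B}
  cell(0,2) aba: {A,B,S}

S ∈ T[0,2] ⇒ YES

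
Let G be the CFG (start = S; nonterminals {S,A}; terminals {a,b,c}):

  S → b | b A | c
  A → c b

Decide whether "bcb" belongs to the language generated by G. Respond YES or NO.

CNF form of G:
  S -> T1 A | b | c
  A -> T0 T1
  T0 -> c
  T1 -> b

CYK fill:
  [0..0]={S,T1}  "b"  orig:{S}
  [1..1]={S,T0}  "c"  orig:{S}
  [2..2]={S,T1}  "b"  orig:{S}
  [0..1]=∅  "bc"
  [1..2]={A}  "cb"
  [0..2]={S}  "bcb"

S ∈ T[0,2] ⇒ YES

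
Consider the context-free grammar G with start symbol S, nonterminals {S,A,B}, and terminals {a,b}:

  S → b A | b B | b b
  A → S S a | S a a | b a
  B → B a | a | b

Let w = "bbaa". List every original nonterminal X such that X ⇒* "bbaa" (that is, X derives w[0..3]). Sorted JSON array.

Convert to CNF:
  S -> T1 A | T1 B | T1 T1
  A -> S X2 | S X3 | T1 T0
  B -> B T0 | a | b
  T0 -> a
  T1 -> b
  X2 -> S T0
  X3 -> T0 T0

CYK fill, restricted to cells inside w[0..3]:
  cell(0,0) b: {B,T1}  orig:{B}
  cell(1,1) b: {B,T1}  orig:{B}
  cell(2,2) a: {B,T0}  orig:{B}
  cell(3,3) a: {B,T0}  orig:{B}
  cell(0,1) bb: {S}
  cell(1,2) ba: {A,B,S}
  cell(2,3) aa: {B,X3}  orig:{B}
  cell(0,2) bba: {S,X2}  orig:{S}
  cell(1,3) baa: {B,S,X2}  orig:{B,S}
  cell(0,3) bbaa: {A,S,X2}  orig:{A,S}

Original NTs in T[0,3] deriving "bbaa": ["A", "S"]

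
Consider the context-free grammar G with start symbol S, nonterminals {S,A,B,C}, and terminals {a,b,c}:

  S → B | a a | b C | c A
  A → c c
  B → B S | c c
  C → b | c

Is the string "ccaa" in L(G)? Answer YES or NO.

Convert to CNF:
  S -> B S | T0 A | T0 T0 | T1 T1 | T2 C
  A -> T0 T0
  B -> B S | T0 T0
  C -> b | c
  T0 -> c
  T1 -> a
  T2 -> b

CYK fill:
  [0..0]={C,T0}  "c"  orig:{C}
  [1..1]={C,T0}  "c"  orig:{C}
  [2..2]={T1}  "a"  orig:{}
  [3..3]={T1}  "a"  orig:{}
  [0..1]={A,B,S}  "cc"
  [1..2]=∅  "ca"
  [2..3]={S}  "aa"
  [0..2]=∅  "cca"
  [1..3]=∅  "caa"
  [0..3]={B,S}  "ccaa"

S ∈ T[0,3] ⇒ YES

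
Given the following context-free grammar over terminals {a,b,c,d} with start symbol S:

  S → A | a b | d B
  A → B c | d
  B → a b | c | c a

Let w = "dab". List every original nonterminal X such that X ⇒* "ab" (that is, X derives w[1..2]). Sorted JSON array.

CNF form of G:
  S -> B T0 | T1 T2 | T3 B | d
  A -> B T0 | d
  B -> T0 T1 | T1 T2 | c
  T0 -> c
  T1 -> a
  T2 -> b
  T3 -> d

CYK fill (cells [i..j] with 1 ≤ i ≤ j ≤ 2 only):
  cell(1,1) a: {T1}  orig:{}
  cell(2,2) b: {T2}  orig:{}
  cell(1,2) ab: {B,S}

Original NTs in T[1,2] deriving "ab": ["B", "S"]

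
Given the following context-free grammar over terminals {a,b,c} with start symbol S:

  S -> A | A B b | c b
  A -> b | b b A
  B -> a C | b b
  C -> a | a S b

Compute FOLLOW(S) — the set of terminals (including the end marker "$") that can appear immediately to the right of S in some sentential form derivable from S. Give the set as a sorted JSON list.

Compute FIRST by fixpoint:
pass 1:
  A via A→b: +{b}
  B via B→a C: +{a}
  B via B→b b: +{b}
  C via C→a: +{a}
  S via S→A: +{b}
  S via S→c b: +{c}
  S: {b,c}  A: {b}  B: {a,b}  C: {a}
pass 2: (no change)
  S: {b,c}  A: {b}  B: {a,b}  C: {a}

FOLLOW iteration:
seed FOLLOW(S) with $
round 1:
  C→a S b: FOLLOW(S) ⊇ FIRST(b) = {b}; new: +{b}
  S→A: FOLLOW(A) ⊇ FOLLOW(S) ⊇ {$,b}; new: +{$,b}
  S→A B b: FOLLOW(A) ⊇ FIRST(B) = {a,b}; new: +{a}
  S→A B b: FOLLOW(B) ⊇ FIRST(b) = {b}; new: +{b}
  FOLLOW(S)={$,b}  FOLLOW(A)={$,a,b}  FOLLOW(B)={b}  FOLLOW(C)={}
round 2:
  B→a C: FOLLOW(C) ⊇ FOLLOW(B) ⊇ {b}; new: +{b}
  FOLLOW(S)={$,b}  FOLLOW(A)={$,a,b}  FOLLOW(B)={b}  FOLLOW(C)={b}
round 3: (no change)
  FOLLOW(S)={$,b}  FOLLOW(A)={$,a,b}  FOLLOW(B)={b}  FOLLOW(C)={b}

FOLLOW(S) = ["$", "b"]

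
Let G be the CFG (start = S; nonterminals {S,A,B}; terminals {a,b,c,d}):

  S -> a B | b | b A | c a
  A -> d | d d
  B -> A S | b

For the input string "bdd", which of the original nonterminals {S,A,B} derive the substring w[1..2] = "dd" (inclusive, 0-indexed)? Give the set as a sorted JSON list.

CNF form of G:
  S -> T1 B | T2 A | T3 T1 | b
  A -> T0 T0 | d
  B -> A S | b
  T0 -> d
  T1 -> a
  T2 -> b
  T3 -> c

Fill CYK table bottom-up, restricted to cells inside w[1..2]:
  cell(1,1) d: {A,T0}  orig:{A}
  cell(2,2) d: {A,T0}  orig:{A}
  cell(1,2) dd: {A}

Original NTs in T[1,2] deriving "dd": ["A"]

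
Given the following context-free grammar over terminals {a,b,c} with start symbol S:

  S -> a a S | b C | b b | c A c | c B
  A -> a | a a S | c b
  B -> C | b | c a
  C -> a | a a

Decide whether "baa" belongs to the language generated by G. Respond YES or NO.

Convert to CNF:
  S -> T0 X4 | T1 B | T1 X5 | T2 C | T2 T2
  A -> T0 X3 | T1 T2 | a
  B -> T0 T0 | T1 T0 | a | b
  C -> T0 T0 | a
  T0 -> a
  T1 -> c
  T2 -> b
  X3 -> T0 S
  X4 -> T0 S
  X5 -> A T1

Fill CYK table bottom-up:
  [0..0]={B,T2}  "b"  orig:{B}
  [1..1]={A,B,C,T0}  "a"  orig:{A,B,C}
  [2..2]={A,B,C,T0}  "a"  orig:{A,B,C}
  [0..1]={S}  "ba"
  [1..2]={B,C}  "aa"
  [0..2]={S}  "baa"

S ∈ T[0,2] ⇒ YES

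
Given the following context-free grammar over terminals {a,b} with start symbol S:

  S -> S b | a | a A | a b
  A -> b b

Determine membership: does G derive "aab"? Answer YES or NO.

CNF form of G:
  S -> S T0 | T1 A | T1 T0 | a
  A -> T0 T0
  T0 -> b
  T1 -> a

CYK fill:
  T[0,0] 'a' = {S,T1}  orig:{S}
  T[1,1] 'a' = {S,T1}  orig:{S}
  T[2,2] 'b' = {T0}  orig:{}
  T[0,1] 'aa' = ∅
  T[1,2] 'ab' = {S}
  T[0,2] 'aab' = ∅

S ∉ T[0,2] ⇒ NO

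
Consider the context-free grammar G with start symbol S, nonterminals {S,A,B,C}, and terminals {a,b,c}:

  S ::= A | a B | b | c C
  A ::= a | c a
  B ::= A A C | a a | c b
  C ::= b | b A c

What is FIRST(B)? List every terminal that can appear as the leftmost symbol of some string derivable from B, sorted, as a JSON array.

Compute FIRST by fixpoint:
iter 1:
  A via A→a: +{a}
  A via A→c a: +{c}
  B via B→A A C: +{a,c}
  C via C→b: +{b}
  S via S→A: +{a,c}
  S via S→b: +{b}
  FIRST[S]={a,b,c}  FIRST[A]={a,c}  FIRST[B]={a,c}  FIRST[C]={b}
iter 2: done
  FIRST[S]={a,b,c}  FIRST[A]={a,c}  FIRST[B]={a,c}  FIRST[C]={b}

FIRST(B) = ["a", "c"]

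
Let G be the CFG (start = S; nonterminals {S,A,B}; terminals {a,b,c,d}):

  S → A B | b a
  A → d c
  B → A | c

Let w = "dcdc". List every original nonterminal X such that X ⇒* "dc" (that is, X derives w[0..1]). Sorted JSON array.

CNF form of G:
  S -> A B | T2 T3
  A -> T0 T1
  B -> T0 T1 | c
  T0 -> d
  T1 -> c
  T2 -> b
  T3 -> a

CYK table (by increasing span), restricted to cells inside w[0..1]:
  cell(0,0) d: {T0}  orig:{}
  cell(1,1) c: {B,T1}  orig:{B}
  cell(0,1) dc: {A,B}

Original NTs in T[0,1] deriving "dc": ["A", "B"]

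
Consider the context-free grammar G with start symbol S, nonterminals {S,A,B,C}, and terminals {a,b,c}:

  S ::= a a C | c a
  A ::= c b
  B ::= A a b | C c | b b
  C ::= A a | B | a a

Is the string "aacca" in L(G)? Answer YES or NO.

CNF form of G:
  S -> T0 T2 | T2 X5
  A -> T0 T1
  B -> A X3 | C T0 | T1 T1
  C -> A T2 | A X4 | C T0 | T1 T1 | T2 T2
  T0 -> c
  T1 -> b
  T2 -> a
  X3 -> T2 T1
  X4 -> T2 T1
  X5 -> T2 C

CYK table (by increasing span):
  [0..0]={T2}  "a"  orig:{}
  [1..1]={T2}  "a"  orig:{}
  [2..2]={T0}  "c"  orig:{}
  [3..3]={T0}  "c"  orig:{}
  [4..4]={T2}  "a"  orig:{}
  [0..1]={C}  "aa"
  [1..2]=∅  "ac"
  [2..3]=∅  "cc"
  [3..4]={S}  "ca"
  [0..2]={B,C}  "aac"
  [1..3]=∅  "acc"
  [2..4]=∅  "cca"
  [0..3]={B,C}  "aacc"
  [1..4]=∅  "acca"
  [0..4]=∅  "aacca"

S ∉ T[0,4] ⇒ NO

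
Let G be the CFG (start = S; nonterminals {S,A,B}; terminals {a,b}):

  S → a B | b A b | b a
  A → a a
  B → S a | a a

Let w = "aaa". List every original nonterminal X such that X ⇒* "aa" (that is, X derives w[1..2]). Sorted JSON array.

CNF form of G:
  S -> T0 B | T1 T0 | T1 X2
  A -> T0 T0
  B -> S T0 | T0 T0
  T0 -> a
  T1 -> b
  X2 -> A T1

CYK table (by increasing span) (cells [i..j] with 1 ≤ i ≤ j ≤ 2 only):
  [1..1]={T0}  "a"  orig:{}
  [2..2]={T0}  "a"  orig:{}
  [1..2]={A,B}  "aa"

Original NTs in T[1,2] deriving "aa": ["A", "B"]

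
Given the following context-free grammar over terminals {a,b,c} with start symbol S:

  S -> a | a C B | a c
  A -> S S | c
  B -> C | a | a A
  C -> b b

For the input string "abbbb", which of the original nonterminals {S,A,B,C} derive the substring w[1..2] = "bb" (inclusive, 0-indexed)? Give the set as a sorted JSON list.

CNF form of G:
  S -> T0 T2 | T0 X3 | a
  A -> S S | c
  B -> T0 A | T1 T1 | a
  C -> T1 T1
  T0 -> a
  T1 -> b
  T2 -> c
  X3 -> C B

Fill CYK table bottom-up (cells [i..j] with 1 ≤ i ≤ j ≤ 2 only):
  [1..1]={T1}  "b"  orig:{}
  [2..2]={T1}  "b"  orig:{}
  [1..2]={B,C}  "bb"

Original NTs in T[1,2] deriving "bb": ["B", "C"]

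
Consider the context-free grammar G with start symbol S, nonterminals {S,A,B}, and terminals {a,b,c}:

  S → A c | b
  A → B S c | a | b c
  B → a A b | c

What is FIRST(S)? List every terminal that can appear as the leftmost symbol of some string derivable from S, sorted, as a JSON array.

FIRST sets, iterate to fixpoint:
round 1:
  A via A→a: +{a}
  A via A→b c: +{b}
  B via B→a A b: +{a}
  B via B→c: +{c}
  S via S→A c: +{a,b}
  S: {a,b}  A: {a,b}  B: {a,c}
round 2:
  A via A→B S c: +{c}
  S via S→A c: +{c}
  S: {a,b,c}  A: {a,b,c}  B: {a,c}
round 3: (no change)
  S: {a,b,c}  A: {a,b,c}  B: {a,c}

FIRST(S) = ["a", "b", "c"]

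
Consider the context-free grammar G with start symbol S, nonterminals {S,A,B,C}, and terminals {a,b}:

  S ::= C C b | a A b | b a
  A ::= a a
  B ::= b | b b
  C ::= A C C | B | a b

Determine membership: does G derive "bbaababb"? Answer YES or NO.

CNF form of G:
  S -> C X3 | T0 X4 | T1 T0
  A -> T0 T0
  B -> T1 T1 | b
  C -> A X2 | T0 T1 | T1 T1 | b
  T0 -> a
  T1 -> b
  X2 -> C C
  X3 -> C T1
  X4 -> A T1

CYK table (by increasing span):
  [0..0]={B,C,T1}  "b"  orig:{B,C}
  [1..1]={B,C,T1}  "b"  orig:{B,C}
  [2..2]={T0}  "a"  orig:{}
  [3..3]={T0}  "a"  orig:{}
  [4..4]={B,C,T1}  "b"  orig:{B,C}
  [5..5]={T0}  "a"  orig:{}
  [6..6]={B,C,T1}  "b"  orig:{B,C}
  [7..7]={B,C,T1}  "b"  orig:{B,C}
  [0..1]={B,C,X2,X3}  "bb"  orig:{B,C}
  [1..2]={S}  "ba"
  [2..3]={A}  "aa"
  [3..4]={C}  "ab"
  [4..5]={S}  "ba"
  [5..6]={C}  "ab"
  [6..7]={B,C,X2,X3}  "bb"  orig:{B,C}
  [0..2]=∅  "bba"
  [1..3]=∅  "baa"
  [2..4]={X4}  "aab"  orig:{}
  [3..5]=∅  "aba"
  [4..6]={X2}  "bab"  orig:{}
  [5..7]={X2,X3}  "abb"  orig:{}
  [0..3]=∅  "bbaa"
  [1..4]=∅  "baab"
  [2..5]=∅  "aaba"
  [3..6]={X2}  "abab"  orig:{}
  [4..7]={S}  "babb"
  [0..4]=∅  "bbaab"
  [1..5]=∅  "baaba"
  [2..6]={C}  "aabab"
  [3..7]={S}  "ababb"
  [0..5]=∅  "bbaaba"
  [1..6]={X2}  "baabab"  orig:{}
  [2..7]={X2,X3}  "aababb"  orig:{}
  [0..6]={X2}  "bbaabab"  orig:{}
  [1..7]={S}  "baababb"
  [0..7]={S}  "bbaababb"

S ∈ T[0,7] ⇒ YES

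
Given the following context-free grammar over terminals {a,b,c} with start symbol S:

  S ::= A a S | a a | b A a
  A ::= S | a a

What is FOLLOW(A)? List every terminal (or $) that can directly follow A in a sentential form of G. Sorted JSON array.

FIRST sets, iterate to fixpoint:
[1]
  A via A→a a: +{a}
  S via S→A a S: +{a}
  S via S→b A a: +{b}
  FIRST[S]={a,b}  FIRST[A]={a}
[2]
  A via A→S: +{b}
  FIRST[S]={a,b}  FIRST[A]={a,b}
[3] done
  FIRST[S]={a,b}  FIRST[A]={a,b}

FOLLOW sets:
initialize: $ ∈ FOLLOW(S)
pass 1:
  S→A a S: FOLLOW(A) ⊇ FIRST(a) = {a}; new: +{a}
  FOLLOW[S]={$}  FOLLOW[A]={a}
pass 2:
  A→S: FOLLOW(S) ⊇ FOLLOW(A) ⊇ {a}; new: +{a}
  FOLLOW[S]={$,a}  FOLLOW[A]={a}
pass 3: (stable)
  FOLLOW[S]={$,a}  FOLLOW[A]={a}

FOLLOW(A) = ["a"]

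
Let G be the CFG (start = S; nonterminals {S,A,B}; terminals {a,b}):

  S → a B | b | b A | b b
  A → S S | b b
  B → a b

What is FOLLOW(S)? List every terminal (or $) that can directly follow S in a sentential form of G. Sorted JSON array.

FIRST iteration:
[1]
  A via A→b b: +{b}
  B via B→a b: +{a}
  S via S→a B: +{a}
  S via S→b: +{b}
  FIRST(S)={a,b}  FIRST(A)={b}  FIRST(B)={a}
[2]
  A via A→S S: +{a}
  FIRST(S)={a,b}  FIRST(A)={a,b}  FIRST(B)={a}
[3] — fixpoint
  FIRST(S)={a,b}  FIRST(A)={a,b}  FIRST(B)={a}

Compute FOLLOW by fixpoint:
seed FOLLOW(S) with $
pass 1:
  A→S S: FOLLOW(S) ⊇ FIRST(S) = {a,b}; new: +{a,b}
  S→a B: FOLLOW(B) ⊇ FOLLOW(S) ⊇ {$,a,b}; new: +{$,a,b}
  S→b A: FOLLOW(A) ⊇ FOLLOW(S) ⊇ {$,a,b}; new: +{$,a,b}
  FOLLOW[S]={$,a,b}  FOLLOW[A]={$,a,b}  FOLLOW[B]={$,a,b}
pass 2: (stable)
  FOLLOW[S]={$,a,b}  FOLLOW[A]={$,a,b}  FOLLOW[B]={$,a,b}

FOLLOW(S) = ["$", "a", "b"]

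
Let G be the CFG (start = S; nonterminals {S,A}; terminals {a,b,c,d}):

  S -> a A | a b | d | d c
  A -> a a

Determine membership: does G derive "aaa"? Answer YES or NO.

CNF form of G:
  S -> T0 A | T0 T1 | T2 T3 | d
  A -> T0 T0
  T0 -> a
  T1 -> b
  T2 -> d
  T3 -> c

CYK table (by increasing span):
  [0..0]={T0}  "a"  orig:{}
  [1..1]={T0}  "a"  orig:{}
  [2..2]={T0}  "a"  orig:{}
  [0..1]={A}  "aa"
  [1..2]={A}  "aa"
  [0..2]={S}  "aaa"

S ∈ T[0,2] ⇒ YES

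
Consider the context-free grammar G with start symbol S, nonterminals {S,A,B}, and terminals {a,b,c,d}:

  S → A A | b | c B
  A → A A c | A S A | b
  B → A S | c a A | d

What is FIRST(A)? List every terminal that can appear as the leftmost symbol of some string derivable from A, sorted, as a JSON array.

FIRST sets, iterate to fixpoint:
[1]
  A via A→b: +{b}
  B via B→A S: +{b}
  B via B→c a A: +{c}
  B via B→d: +{d}
  S via S→A A: +{b}
  S via S→c B: +{c}
  FIRST[S]={b,c}  FIRST[A]={b}  FIRST[B]={b,c,d}
[2] (no change)
  FIRST[S]={b,c}  FIRST[A]={b}  FIRST[B]={b,c,d}

FIRST(A) = ["b"]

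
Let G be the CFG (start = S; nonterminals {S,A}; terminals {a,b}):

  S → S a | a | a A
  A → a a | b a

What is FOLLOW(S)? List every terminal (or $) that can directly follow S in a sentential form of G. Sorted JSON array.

Compute FIRST by fixpoint:
round 1:
  A via A→a a: +{a}
  A via A→b a: +{b}
  S via S→a: +{a}
  FIRST[S]={a}  FIRST[A]={a,b}
round 2: (no change)
  FIRST[S]={a}  FIRST[A]={a,b}

FOLLOW iteration:
FOLLOW(S) := {$}
[1]
  S→S a: FOLLOW(S) ⊇ FIRST(a) = {a}; new: +{a}
  S→a A: FOLLOW(A) ⊇ FOLLOW(S) ⊇ {$,a}; new: +{$,a}
  FOLLOW[S]={$,a}  FOLLOW[A]={$,a}
[2] — fixpoint
  FOLLOW[S]={$,a}  FOLLOW[A]={$,a}

FOLLOW(S) = ["$", "a"]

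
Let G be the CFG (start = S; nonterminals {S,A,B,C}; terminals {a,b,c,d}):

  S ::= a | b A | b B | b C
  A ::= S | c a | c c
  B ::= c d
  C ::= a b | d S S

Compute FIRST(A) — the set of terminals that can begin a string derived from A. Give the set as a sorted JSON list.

FIRST iteration:
[1]
  A via A→c a: +{c}
  B via B→c d: +{c}
  C via C→a b: +{a}
  C via C→d S S: +{d}
  S via S→a: +{a}
  S via S→b A: +{b}
  FIRST(S)={a,b}  FIRST(A)={c}  FIRST(B)={c}  FIRST(C)={a,d}
[2]
  A via A→S: +{a,b}
  FIRST(S)={a,b}  FIRST(A)={a,b,c}  FIRST(B)={c}  FIRST(C)={a,d}
[3] (stable)
  FIRST(S)={a,b}  FIRST(A)={a,b,c}  FIRST(B)={c}  FIRST(C)={a,d}

FIRST(A) = ["a", "b", "c"]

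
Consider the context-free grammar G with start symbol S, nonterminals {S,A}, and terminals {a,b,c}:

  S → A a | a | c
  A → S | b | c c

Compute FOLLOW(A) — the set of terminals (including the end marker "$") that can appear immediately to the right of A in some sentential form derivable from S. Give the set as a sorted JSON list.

FIRST iteration:
round 1:
  A via A→b: +{b}
  A via A→c c: +{c}
  S via S→A a: +{b,c}
  S via S→a: +{a}
  FIRST(S)={a,b,c}  FIRST(A)={b,c}
round 2:
  A via A→S: +{a}
  FIRST(S)={a,b,c}  FIRST(A)={a,b,c}
round 3: (stable)
  FIRST(S)={a,b,c}  FIRST(A)={a,b,c}

FOLLOW iteration:
initialize: $ ∈ FOLLOW(S)
iter 1:
  S→A a: FOLLOW(A) ⊇ FIRST(a) = {a}; new: +{a}
  S: {$}  A: {a}
iter 2:
  A→S: FOLLOW(S) ⊇ FOLLOW(A) ⊇ {a}; new: +{a}
  S: {$,a}  A: {a}
iter 3: done
  S: {$,a}  A: {a}

FOLLOW(A) = ["a"]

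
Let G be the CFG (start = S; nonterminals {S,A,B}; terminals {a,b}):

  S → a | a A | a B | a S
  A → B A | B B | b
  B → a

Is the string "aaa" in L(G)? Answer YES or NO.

Convert to CNF:
  S -> T0 A | T0 B | T0 S | a
  A -> B A | B B | b
  B -> a
  T0 -> a

CYK fill:
  [0..0]={B,S,T0}  "a"  orig:{B,S}
  [1..1]={B,S,T0}  "a"  orig:{B,S}
  [2..2]={B,S,T0}  "a"  orig:{B,S}
  [0..1]={A,S}  "aa"
  [1..2]={A,S}  "aa"
  [0..2]={A,S}  "aaa"

S ∈ T[0,2] ⇒ YES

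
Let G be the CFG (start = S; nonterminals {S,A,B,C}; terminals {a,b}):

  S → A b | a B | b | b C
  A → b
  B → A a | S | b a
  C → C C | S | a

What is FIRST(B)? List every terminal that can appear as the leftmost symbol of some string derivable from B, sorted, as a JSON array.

Compute FIRST by fixpoint:
[1]
  A via A→b: +{b}
  B via B→A a: +{b}
  C via C→a: +{a}
  S via S→A b: +{b}
  S via S→a B: +{a}
  S: {a,b}  A: {b}  B: {b}  C: {a}
[2]
  B via B→S: +{a}
  C via C→S: +{b}
  S: {a,b}  A: {b}  B: {a,b}  C: {a,b}
[3] done
  S: {a,b}  A: {b}  B: {a,b}  C: {a,b}

FIRST(B) = ["a", "b"]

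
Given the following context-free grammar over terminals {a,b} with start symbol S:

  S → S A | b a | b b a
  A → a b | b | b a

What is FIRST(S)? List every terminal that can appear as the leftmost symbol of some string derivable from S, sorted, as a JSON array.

FIRST sets, iterate to fixpoint:
iter 1:
  A via A→a b: +{a}
  A via A→b: +{b}
  S via S→b a: +{b}
  S: {b}  A: {a,b}
iter 2: (stable)
  S: {b}  A: {a,b}

FIRST(S) = ["b"]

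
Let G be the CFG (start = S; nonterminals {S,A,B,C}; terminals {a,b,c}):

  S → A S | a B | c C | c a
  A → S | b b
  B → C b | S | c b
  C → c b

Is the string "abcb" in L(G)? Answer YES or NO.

CNF form of G:
  S -> A S | T0 B | T2 C | T2 T0
  A -> A S | T0 B | T1 T1 | T2 C | T2 T0
  B -> A S | C T1 | T0 B | T2 C | T2 T0 | T2 T1
  C -> T2 T1
  T0 -> a
  T1 -> b
  T2 -> c

Fill CYK table bottom-up:
  cell(0,0) a: {T0}  orig:{}
  cell(1,1) b: {T1}  orig:{}
  cell(2,2) c: {T2}  orig:{}
  cell(3,3) b: {T1}  orig:{}
  cell(0,1) ab: ∅
  cell(1,2) bc: ∅
  cell(2,3) cb: {B,C}
  cell(0,2) abc: ∅
  cell(1,3) bcb: ∅
  cell(0,3) abcb: ∅

S ∉ T[0,3] ⇒ NO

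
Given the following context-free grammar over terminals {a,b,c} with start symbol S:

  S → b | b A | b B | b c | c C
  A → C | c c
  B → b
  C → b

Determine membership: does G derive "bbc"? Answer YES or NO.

CNF form of G:
  S -> T0 C | T1 A | T1 B | T1 T0 | b
  A -> T0 T0 | b
  B -> b
  C -> b
  T0 -> c
  T1 -> b

CYK fill:
  cell(0,0) b: {A,B,C,S,T1}  orig:{A,B,C,S}
  cell(1,1) b: {A,B,C,S,T1}  orig:{A,B,C,S}
  cell(2,2) c: {T0}  orig:{}
  cell(0,1) bb: {S}
  cell(1,2) bc: {S}
  cell(0,2) bbc: ∅

S ∉ T[0,2] ⇒ NO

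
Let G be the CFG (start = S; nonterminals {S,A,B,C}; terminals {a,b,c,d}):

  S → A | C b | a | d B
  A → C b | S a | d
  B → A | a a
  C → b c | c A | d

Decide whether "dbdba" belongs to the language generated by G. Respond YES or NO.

CNF form of G:
  S -> C T0 | S T1 | T3 B | a | d
  A -> C T0 | S T1 | d
  B -> C T0 | S T1 | T1 T1 | d
  C -> T0 T2 | T2 A | d
  T0 -> b
  T1 -> a
  T2 -> c
  T3 -> d

CYK table (by increasing span):
  cell(0,0) d: {A,B,C,S,T3}  orig:{A,B,C,S}
  cell(1,1) b: {T0}  orig:{}
  cell(2,2) d: {A,B,C,S,T3}  orig:{A,B,C,S}
  cell(3,3) b: {T0}  orig:{}
  cell(4,4) a: {S,T1}  orig:{S}
  cell(0,1) db: {A,B,S}
  cell(1,2) bd: ∅
  cell(2,3) db: {A,B,S}
  cell(3,4) ba: ∅
  cell(0,2) dbd: ∅
  cell(1,3) bdb: ∅
  cell(2,4) dba: {A,B,S}
  cell(0,3) dbdb: ∅
  cell(1,4) bdba: ∅
  cell(0,4) dbdba: ∅

S ∉ T[0,4] ⇒ NO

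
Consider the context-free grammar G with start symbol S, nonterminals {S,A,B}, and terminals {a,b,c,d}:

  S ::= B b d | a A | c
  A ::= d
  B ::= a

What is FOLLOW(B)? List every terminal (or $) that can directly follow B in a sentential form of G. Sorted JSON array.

Compute FIRST by fixpoint:
round 1:
  A via A→d: +{d}
  B via B→a: +{a}
  S via S→B b d: +{a}
  S via S→c: +{c}
  S: {a,c}  A: {d}  B: {a}
round 2: done
  S: {a,c}  A: {d}  B: {a}

FOLLOW iteration:
seed FOLLOW(S) with $
iter 1:
  S→B b d: FOLLOW(B) ⊇ FIRST(b) = {b}; new: +{b}
  S→a A: FOLLOW(A) ⊇ FOLLOW(S) ⊇ {$}; new: +{$}
  FOLLOW(S)={$}  FOLLOW(A)={$}  FOLLOW(B)={b}
iter 2: — fixpoint
  FOLLOW(S)={$}  FOLLOW(A)={$}  FOLLOW(B)={b}

FOLLOW(B) = ["b"]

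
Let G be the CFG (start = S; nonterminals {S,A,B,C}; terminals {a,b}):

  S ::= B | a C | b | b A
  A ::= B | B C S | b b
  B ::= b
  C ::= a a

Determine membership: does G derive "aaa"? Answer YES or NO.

CNF form of G:
  S -> T0 A | T1 C | b
  A -> B X2 | T0 T0 | b
  B -> b
  C -> T1 T1
  T0 -> b
  T1 -> a
  X2 -> C S

CYK fill:
  T[0,0] 'a' = {T1}  orig:{}
  T[1,1] 'a' = {T1}  orig:{}
  T[2,2] 'a' = {T1}  orig:{}
  T[0,1] 'aa' = {C}
  T[1,2] 'aa' = {C}
  T[0,2] 'aaa' = {S}

S ∈ T[0,2] ⇒ YES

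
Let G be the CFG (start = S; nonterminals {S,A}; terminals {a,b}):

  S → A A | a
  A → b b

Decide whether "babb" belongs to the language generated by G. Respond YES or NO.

CNF form of G:
  S -> A A | a
  A -> T0 T0
  T0 -> b

CYK fill:
  [0..0]={T0}  "b"  orig:{}
  [1..1]={S}  "a"
  [2..2]={T0}  "b"  orig:{}
  [3..3]={T0}  "b"  orig:{}
  [0..1]=∅  "ba"
  [1..2]=∅  "ab"
  [2..3]={A}  "bb"
  [0..2]=∅  "bab"
  [1..3]=∅  "abb"
  [0..3]=∅  "babb"

S ∉ T[0,3] ⇒ NO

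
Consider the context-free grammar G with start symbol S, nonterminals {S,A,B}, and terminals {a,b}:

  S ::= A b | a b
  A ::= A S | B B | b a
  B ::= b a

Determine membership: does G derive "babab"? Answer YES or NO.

Convert to CNF:
  S -> A T0 | T1 T0
  A -> A S | B B | T0 T1
  B -> T0 T1
  T0 -> b
  T1 -> a

CYK table (by increasing span):
  cell(0,0) b: {T0}  orig:{}
  cell(1,1) a: {T1}  orig:{}
  cell(2,2) b: {T0}  orig:{}
  cell(3,3) a: {T1}  orig:{}
  cell(4,4) b: {T0}  orig:{}
  cell(0,1) ba: {A,B}
  cell(1,2) ab: {S}
  cell(2,3) ba: {A,B}
  cell(3,4) ab: {S}
  cell(0,2) bab: {S}
  cell(1,3) aba: ∅
  cell(2,4) bab: {S}
  cell(0,3) baba: {A}
  cell(1,4) abab: ∅
  cell(0,4) babab: {A,S}

S ∈ T[0,4] ⇒ YES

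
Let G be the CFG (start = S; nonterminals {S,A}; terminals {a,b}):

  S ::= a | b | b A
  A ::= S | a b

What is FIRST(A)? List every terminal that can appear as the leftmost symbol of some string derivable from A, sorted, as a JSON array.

FIRST sets, iterate to fixpoint:
iter 1:
  A via A→a b: +{a}
  S via S→a: +{a}
  S via S→b: +{b}
  FIRST(S)={a,b}  FIRST(A)={a}
iter 2:
  A via A→S: +{b}
  FIRST(S)={a,b}  FIRST(A)={a,b}
iter 3: (stable)
  FIRST(S)={a,b}  FIRST(A)={a,b}

FIRST(A) = ["a", "b"]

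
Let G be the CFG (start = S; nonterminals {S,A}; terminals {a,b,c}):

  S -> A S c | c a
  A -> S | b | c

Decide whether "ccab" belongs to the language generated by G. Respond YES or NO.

Convert to CNF:
  S -> A X3 | T0 T1
  A -> A X2 | T0 T1 | b | c
  T0 -> c
  T1 -> a
  X2 -> S T0
  X3 -> S T0

CYK fill:
  T[0,0] 'c' = {A,T0}  orig:{A}
  T[1,1] 'c' = {A,T0}  orig:{A}
  T[2,2] 'a' = {T1}  orig:{}
  T[3,3] 'b' = {A}
  T[0,1] 'cc' = ∅
  T[1,2] 'ca' = {A,S}
  T[2,3] 'ab' = ∅
  T[0,2] 'cca' = ∅
  T[1,3] 'cab' = ∅
  T[0,3] 'ccab' = ∅

S ∉ T[0,3] ⇒ NO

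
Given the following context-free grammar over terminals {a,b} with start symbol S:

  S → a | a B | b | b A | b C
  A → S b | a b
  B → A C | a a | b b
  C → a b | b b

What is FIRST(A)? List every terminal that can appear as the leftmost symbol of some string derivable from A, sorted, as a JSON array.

FIRST iteration:
[1]
  A via A→a b: +{a}
  B via B→A C: +{a}
  B via B→b b: +{b}
  C via C→a b: +{a}
  C via C→b b: +{b}
  S via S→a: +{a}
  S via S→b: +{b}
  FIRST[S]={a,b}  FIRST[A]={a}  FIRST[B]={a,b}  FIRST[C]={a,b}
[2]
  A via A→S b: +{b}
  FIRST[S]={a,b}  FIRST[A]={a,b}  FIRST[B]={a,b}  FIRST[C]={a,b}
[3] — fixpoint
  FIRST[S]={a,b}  FIRST[A]={a,b}  FIRST[B]={a,b}  FIRST[C]={a,b}

FIRST(A) = ["a", "b"]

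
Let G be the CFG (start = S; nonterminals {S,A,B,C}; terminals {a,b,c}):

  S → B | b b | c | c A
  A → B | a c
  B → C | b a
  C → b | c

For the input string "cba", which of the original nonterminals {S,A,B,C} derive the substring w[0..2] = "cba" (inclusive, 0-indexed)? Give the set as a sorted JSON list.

Convert to CNF:
  S -> T1 A | T2 T0 | T2 T2 | b | c
  A -> T0 T1 | T2 T0 | b | c
  B -> T2 T0 | b | c
  C -> b | c
  T0 -> a
  T1 -> c
  T2 -> b

CYK table (by increasing span) (cells [i..j] with 0 ≤ i ≤ j ≤ 2 only):
  [0..0]={A,B,C,S,T1}  "c"  orig:{A,B,C,S}
  [1..1]={A,B,C,S,T2}  "b"  orig:{A,B,C,S}
  [2..2]={T0}  "a"  orig:{}
  [0..1]={S}  "cb"
  [1..2]={A,B,S}  "ba"
  [0..2]={S}  "cba"

Original NTs in T[0,2] deriving "cba": ["S"]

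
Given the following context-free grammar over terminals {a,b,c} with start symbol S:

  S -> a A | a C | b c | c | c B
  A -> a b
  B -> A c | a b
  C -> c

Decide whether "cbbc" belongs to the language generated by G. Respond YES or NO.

CNF form of G:
  S -> T0 A | T0 C | T1 T2 | T2 B | c
  A -> T0 T1
  B -> A T2 | T0 T1
  C -> c
  T0 -> a
  T1 -> b
  T2 -> c

CYK fill:
  cell(0,0) c: {C,S,T2}  orig:{C,S}
  cell(1,1) b: {T1}  orig:{}
  cell(2,2) b: {T1}  orig:{}
  cell(3,3) c: {C,S,T2}  orig:{C,S}
  cell(0,1) cb: ∅
  cell(1,2) bb: ∅
  cell(2,3) bc: {S}
  cell(0,2) cbb: ∅
  cell(1,3) bbc: ∅
  cell(0,3) cbbc: ∅

S ∉ T[0,3] ⇒ NO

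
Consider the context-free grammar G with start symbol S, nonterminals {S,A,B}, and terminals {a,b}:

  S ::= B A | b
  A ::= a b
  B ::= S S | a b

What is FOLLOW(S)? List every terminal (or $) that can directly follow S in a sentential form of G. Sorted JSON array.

FIRST sets, iterate to fixpoint:
pass 1:
  A via A→a b: +{a}
  B via B→a b: +{a}
  S via S→B A: +{a}
  S via S→b: +{b}
  FIRST[S]={a,b}  FIRST[A]={a}  FIRST[B]={a}
pass 2:
  B via B→S S: +{b}
  FIRST[S]={a,b}  FIRST[A]={a}  FIRST[B]={a,b}
pass 3: (stable)
  FIRST[S]={a,b}  FIRST[A]={a}  FIRST[B]={a,b}

FOLLOW iteration:
initialize: $ ∈ FOLLOW(S)
iter 1:
  B→S S: FOLLOW(S) ⊇ FIRST(S) = {a,b}; new: +{a,b}
  S→B A: FOLLOW(B) ⊇ FIRST(A) = {a}; new: +{a}
  S→B A: FOLLOW(A) ⊇ FOLLOW(S) ⊇ {$,a,b}; new: +{$,a,b}
  FOLLOW[S]={$,a,b}  FOLLOW[A]={$,a,b}  FOLLOW[B]={a}
iter 2: done
  FOLLOW[S]={$,a,b}  FOLLOW[A]={$,a,b}  FOLLOW[B]={a}

FOLLOW(S) = ["$", "a", "b"]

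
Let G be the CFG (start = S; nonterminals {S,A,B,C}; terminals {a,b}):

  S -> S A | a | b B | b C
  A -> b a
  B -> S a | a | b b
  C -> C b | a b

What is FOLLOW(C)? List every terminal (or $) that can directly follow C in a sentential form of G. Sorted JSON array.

FIRST iteration:
pass 1:
  A via A→b a: +{b}
  B via B→a: +{a}
  B via B→b b: +{b}
  C via C→a b: +{a}
  S via S→a: +{a}
  S via S→b B: +{b}
  FIRST[S]={a,b}  FIRST[A]={b}  FIRST[B]={a,b}  FIRST[C]={a}
pass 2: done
  FIRST[S]={a,b}  FIRST[A]={b}  FIRST[B]={a,b}  FIRST[C]={a}

Compute FOLLOW by fixpoint:
FOLLOW(S) := {$}
[1]
  B→S a: FOLLOW(S) ⊇ FIRST(a) = {a}; new: +{a}
  C→C b: FOLLOW(C) ⊇ FIRST(b) = {b}; new: +{b}
  S→S A: FOLLOW(S) ⊇ FIRST(A) = {b}; new: +{b}
  S→S A: FOLLOW(A) ⊇ FOLLOW(S) ⊇ {$,a,b}; new: +{$,a,b}
  S→b B: FOLLOW(B) ⊇ FOLLOW(S) ⊇ {$,a,b}; new: +{$,a,b}
  S→b C: FOLLOW(C) ⊇ FOLLOW(S) ⊇ {$,a,b}; new: +{$,a}
  S: {$,a,b}  A: {$,a,b}  B: {$,a,b}  C: {$,a,b}
[2] done
  S: {$,a,b}  A: {$,a,b}  B: {$,a,b}  C: {$,a,b}

FOLLOW(C) = ["$", "a", "b"]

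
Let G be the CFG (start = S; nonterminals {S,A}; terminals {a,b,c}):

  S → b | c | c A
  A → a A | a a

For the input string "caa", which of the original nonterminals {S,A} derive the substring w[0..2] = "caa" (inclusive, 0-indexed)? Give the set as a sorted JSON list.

CNF form of G:
  S -> T1 A | b | c
  A -> T0 A | T0 T0
  T0 -> a
  T1 -> c

CYK table (by increasing span) (cells [i..j] with 0 ≤ i ≤ j ≤ 2 only):
  [0..0]={S,T1}  "c"  orig:{S}
  [1..1]={T0}  "a"  orig:{}
  [2..2]={T0}  "a"  orig:{}
  [0..1]=∅  "ca"
  [1..2]={A}  "aa"
  [0..2]={S}  "caa"

Original NTs in T[0,2] deriving "caa": ["S"]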